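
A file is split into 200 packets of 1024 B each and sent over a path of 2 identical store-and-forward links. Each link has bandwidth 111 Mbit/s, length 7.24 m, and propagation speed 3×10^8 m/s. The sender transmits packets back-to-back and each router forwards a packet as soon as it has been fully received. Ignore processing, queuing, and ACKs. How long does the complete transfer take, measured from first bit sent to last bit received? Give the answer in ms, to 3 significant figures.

14.8 ms

Per-hop transmission t_tx = L/R = 8192/111000000 = 0.0738018 ms.
Per-hop propagation t_prop = 7.24/300000000 = 2.41333e-05 ms.
Pipeline fill: first packet needs 2·t_tx to clear all hops; remaining 199 packets each add one t_tx.
Total = (2+200-1)·t_tx + 2·t_prop = 201·0.0738018 + 2·2.41333e-05 = 14.8 ms.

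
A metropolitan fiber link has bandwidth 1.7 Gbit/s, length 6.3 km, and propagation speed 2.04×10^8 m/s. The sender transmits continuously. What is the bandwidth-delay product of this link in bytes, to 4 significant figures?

Propagation delay = 6300 / 204000000 = 3.08824e-05 s.
BDP = R × t_prop = 1700000000 × 3.08824e-05 = 52500 bits.
In bytes: 52500/8 = 6563 bytes.

6563 bytes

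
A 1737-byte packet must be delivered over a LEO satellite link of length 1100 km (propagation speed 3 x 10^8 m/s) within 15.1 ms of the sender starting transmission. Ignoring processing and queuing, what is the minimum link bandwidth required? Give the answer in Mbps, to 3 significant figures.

L = 13896 bits.
Propagation delay = 1100000 / 300000000 = 3.66667 ms.
Transmission budget = 15.1 − 3.66667 = 11.4333 ms.
R ≥ L / t_tx = 13896 bits / 0.0114333 s = 1.22 Mbps.

1.22 Mbps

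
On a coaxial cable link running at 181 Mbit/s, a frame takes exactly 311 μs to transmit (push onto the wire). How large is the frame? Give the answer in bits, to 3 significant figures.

56300 bits

L = R × t_tx = 181000000 b/s × 0.000311 s = 56291 bits.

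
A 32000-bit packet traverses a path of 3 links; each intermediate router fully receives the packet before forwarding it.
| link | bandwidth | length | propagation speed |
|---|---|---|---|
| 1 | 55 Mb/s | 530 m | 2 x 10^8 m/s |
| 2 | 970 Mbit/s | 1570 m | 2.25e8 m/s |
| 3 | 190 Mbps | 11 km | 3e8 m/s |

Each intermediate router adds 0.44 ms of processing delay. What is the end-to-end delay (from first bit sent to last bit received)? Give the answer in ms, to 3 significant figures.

1.71 ms

Transmission delays (L/R per hop): 0.581818, 0.0329897, 0.168421 ms; sum = 0.783229 ms.
Propagation delays (d/s per hop): 0.00265, 0.00697778, 0.0366667 ms; sum = 0.0462944 ms.
Processing at 2 router(s): 2 × 0.44 ms = 0.88 ms.
End-to-end = 1.71 ms.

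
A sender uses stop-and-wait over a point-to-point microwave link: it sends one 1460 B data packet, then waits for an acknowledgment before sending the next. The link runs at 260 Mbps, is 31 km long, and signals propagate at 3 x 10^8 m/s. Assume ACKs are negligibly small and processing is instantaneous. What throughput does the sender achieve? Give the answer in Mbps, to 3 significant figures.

46.4 Mbps

t_tx = L/R = 11680/260000000 = 4.49231e-05 s.
t_prop = 31000/300000000 = 0.000103333 s; RTT = 0.000206667 s.
Cycle = t_tx + RTT = 0.00025159 s.
Throughput = L / cycle = 11680 / 0.00025159 = 46.4 Mbps.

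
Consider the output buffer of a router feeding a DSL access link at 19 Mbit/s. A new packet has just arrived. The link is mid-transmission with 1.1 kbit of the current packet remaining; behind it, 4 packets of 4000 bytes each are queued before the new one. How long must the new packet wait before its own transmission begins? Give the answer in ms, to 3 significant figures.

Each queued packet: L/R = 32000/19000000 = 1.68421 ms.
4 queued → 6.73684 ms.
Plus remaining 1100 bits of current packet: 0.0578947 ms.
Queuing delay = 6.79 ms.

6.79 ms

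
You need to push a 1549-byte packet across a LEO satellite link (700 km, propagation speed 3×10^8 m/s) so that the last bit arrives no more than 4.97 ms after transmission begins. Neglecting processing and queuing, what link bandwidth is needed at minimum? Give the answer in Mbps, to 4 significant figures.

4.700 Mbps

L = 12392 bits.
Propagation delay = 700000 / 300000000 = 2.33333 ms.
Transmission budget = 4.97 − 2.33333 = 2.63667 ms.
R ≥ L / t_tx = 12392 bits / 0.00263667 s = 4.700 Mbps.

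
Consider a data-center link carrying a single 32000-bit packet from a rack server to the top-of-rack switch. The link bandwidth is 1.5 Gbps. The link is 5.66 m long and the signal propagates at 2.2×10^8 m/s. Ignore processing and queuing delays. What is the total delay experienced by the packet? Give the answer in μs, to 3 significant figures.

21.4 μs

Transmission delay = L/R = 32000 / 1500000000 = 21.3333 μs.
Propagation delay = d/s = 5.66 m / 2.2e+08 m/s = 0.0257273 μs.
Total = 21.4 μs.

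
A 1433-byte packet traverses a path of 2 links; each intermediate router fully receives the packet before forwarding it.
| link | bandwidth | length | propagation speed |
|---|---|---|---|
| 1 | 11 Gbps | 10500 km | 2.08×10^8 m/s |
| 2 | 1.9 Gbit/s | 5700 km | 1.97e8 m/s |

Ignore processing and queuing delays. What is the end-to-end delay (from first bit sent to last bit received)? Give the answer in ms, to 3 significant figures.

79.4 ms

L = 1433 × 8 = 11464 bits.
Transmission delays (L/R per hop): 0.00104218, 0.00603368 ms; sum = 0.00707587 ms.
Propagation delays (d/s per hop): 50.4808, 28.934 ms; sum = 79.4148 ms.
End-to-end = 79.4 ms.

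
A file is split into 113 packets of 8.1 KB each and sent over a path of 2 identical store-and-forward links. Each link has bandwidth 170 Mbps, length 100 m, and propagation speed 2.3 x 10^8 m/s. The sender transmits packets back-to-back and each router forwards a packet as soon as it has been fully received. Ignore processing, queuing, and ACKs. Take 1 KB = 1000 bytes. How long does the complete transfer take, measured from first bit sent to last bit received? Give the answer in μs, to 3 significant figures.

Per-hop transmission t_tx = L/R = 64800/170000000 = 381.176 μs.
Per-hop propagation t_prop = 100/2.3e+08 = 0.434783 μs.
Pipeline fill: first packet needs 2·t_tx to clear all hops; remaining 112 packets each add one t_tx.
Total = (2+113-1)·t_tx + 2·t_prop = 114·381.176 + 2·0.434783 = 43500 μs.

43500 μs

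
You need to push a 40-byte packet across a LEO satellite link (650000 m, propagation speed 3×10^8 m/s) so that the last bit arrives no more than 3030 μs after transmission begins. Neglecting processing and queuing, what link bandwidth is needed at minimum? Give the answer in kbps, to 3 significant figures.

L = 320 bits.
Propagation delay = 650000 / 300000000 = 2166.67 μs.
Transmission budget = 3030 − 2166.67 = 863.333 μs.
R ≥ L / t_tx = 320 bits / 0.000863333 s = 371 kbps.

371 kbps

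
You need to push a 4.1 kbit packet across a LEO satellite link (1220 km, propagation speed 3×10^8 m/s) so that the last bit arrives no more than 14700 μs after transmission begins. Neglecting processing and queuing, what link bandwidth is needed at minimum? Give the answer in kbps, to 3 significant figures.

386 kbps

Propagation delay = 1220000 / 300000000 = 4066.67 μs.
Transmission budget = 14700 − 4066.67 = 10633.3 μs.
R ≥ L / t_tx = 4100 bits / 0.0106333 s = 386 kbps.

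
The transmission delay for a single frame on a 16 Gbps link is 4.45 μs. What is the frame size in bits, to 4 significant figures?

L = R × t_tx = 16000000000 b/s × 4.45e-06 s = 71200 bits.

71200 bits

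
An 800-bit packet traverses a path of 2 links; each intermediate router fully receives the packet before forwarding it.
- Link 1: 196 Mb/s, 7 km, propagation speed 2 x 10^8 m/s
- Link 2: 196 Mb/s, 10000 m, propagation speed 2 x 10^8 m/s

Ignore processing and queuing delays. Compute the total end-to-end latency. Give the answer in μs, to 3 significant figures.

93.2 μs

Transmission delay per hop = L/R = 800/196000000 = 4.08163 μs; 2 hops → 8.16327 μs.
Propagation delays (d/s per hop): 35, 50 μs; sum = 85 μs.
End-to-end = 93.2 μs.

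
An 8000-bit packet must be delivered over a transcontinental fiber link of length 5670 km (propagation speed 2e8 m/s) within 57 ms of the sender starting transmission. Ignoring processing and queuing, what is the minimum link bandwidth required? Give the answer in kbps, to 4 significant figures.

Propagation delay = 5670000 / 200000000 = 28.35 ms.
Transmission budget = 57 − 28.35 = 28.65 ms.
R ≥ L / t_tx = 8000 bits / 0.02865 s = 279.2 kbps.

279.2 kbps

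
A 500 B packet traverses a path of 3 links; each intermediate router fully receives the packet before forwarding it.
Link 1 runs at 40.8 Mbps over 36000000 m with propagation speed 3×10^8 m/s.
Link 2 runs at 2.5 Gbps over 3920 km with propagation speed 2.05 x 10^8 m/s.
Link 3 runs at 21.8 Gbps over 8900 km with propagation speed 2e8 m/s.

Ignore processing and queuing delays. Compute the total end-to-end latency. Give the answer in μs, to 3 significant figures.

L = 500 × 8 = 4000 bits.
Transmission delays (L/R per hop): 98.0392, 1.6, 0.183486 μs; sum = 99.8227 μs.
Propagation delays (d/s per hop): 120000, 19122, 44500 μs; sum = 183622 μs.
End-to-end = 184000 μs.

184000 μs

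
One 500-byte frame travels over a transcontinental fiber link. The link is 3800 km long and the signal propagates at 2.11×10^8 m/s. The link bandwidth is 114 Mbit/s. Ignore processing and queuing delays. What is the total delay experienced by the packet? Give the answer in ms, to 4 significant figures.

18.04 ms

L = 500 × 8 = 4000 bits.
Transmission delay = L/R = 4000 / 114000000 = 0.0350877 ms.
Propagation delay = d/s = 3800000 m / 211000000 m/s = 18.0095 ms.
Total = 18.04 ms.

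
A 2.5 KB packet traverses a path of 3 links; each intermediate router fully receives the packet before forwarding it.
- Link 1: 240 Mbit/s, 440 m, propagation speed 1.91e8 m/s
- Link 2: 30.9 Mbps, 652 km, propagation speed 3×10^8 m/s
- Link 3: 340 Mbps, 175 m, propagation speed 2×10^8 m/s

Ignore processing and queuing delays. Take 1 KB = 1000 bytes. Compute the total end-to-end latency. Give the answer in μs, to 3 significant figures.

2970 μs

L = 20000 bits.
Transmission delays (L/R per hop): 83.3333, 647.249, 58.8235 μs; sum = 789.406 μs.
Propagation delays (d/s per hop): 2.30366, 2173.33, 0.875 μs; sum = 2176.51 μs.
End-to-end = 2970 μs.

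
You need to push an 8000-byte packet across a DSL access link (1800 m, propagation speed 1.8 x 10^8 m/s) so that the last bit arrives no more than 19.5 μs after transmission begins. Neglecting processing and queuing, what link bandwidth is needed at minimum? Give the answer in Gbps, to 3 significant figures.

6.74 Gbps

L = 64000 bits.
Propagation delay = 1800 / 180000000 = 10 μs.
Transmission budget = 19.5 − 10 = 9.5 μs.
R ≥ L / t_tx = 64000 bits / 9.5e-06 s = 6.74 Gbps.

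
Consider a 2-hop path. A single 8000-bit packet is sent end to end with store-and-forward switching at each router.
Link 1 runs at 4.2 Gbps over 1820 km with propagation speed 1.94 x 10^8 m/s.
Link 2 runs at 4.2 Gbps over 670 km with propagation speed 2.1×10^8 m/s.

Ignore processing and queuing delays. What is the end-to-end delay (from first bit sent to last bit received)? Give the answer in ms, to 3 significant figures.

12.6 ms

Transmission delay per hop = L/R = 8000/4200000000 = 0.00190476 ms; 2 hops → 0.00380952 ms.
Propagation delays (d/s per hop): 9.38144, 3.19048 ms; sum = 12.5719 ms.
End-to-end = 12.6 ms.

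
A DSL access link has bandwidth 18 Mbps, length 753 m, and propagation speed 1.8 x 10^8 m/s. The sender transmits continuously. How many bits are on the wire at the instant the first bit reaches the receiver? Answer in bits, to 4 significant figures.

75.30 bits

Propagation delay = 753 / 180000000 = 4.18333e-06 s.
BDP = R × t_prop = 18000000 × 4.18333e-06 = 75.3 bits.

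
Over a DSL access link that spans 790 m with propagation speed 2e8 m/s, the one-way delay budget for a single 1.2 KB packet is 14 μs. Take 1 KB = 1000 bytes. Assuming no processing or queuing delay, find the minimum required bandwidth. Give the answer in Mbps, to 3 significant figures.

L = 9600 bits.
Propagation delay = 790 / 200000000 = 3.95 μs.
Transmission budget = 14 − 3.95 = 10.05 μs.
R ≥ L / t_tx = 9600 bits / 1.005e-05 s = 955 Mbps.

955 Mbps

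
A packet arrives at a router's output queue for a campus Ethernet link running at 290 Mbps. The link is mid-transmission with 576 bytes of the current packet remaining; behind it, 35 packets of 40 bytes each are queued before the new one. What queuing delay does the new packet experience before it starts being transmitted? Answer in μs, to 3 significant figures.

Each queued packet: L/R = 320/290000000 = 1.10345 μs.
35 queued → 38.6207 μs.
Plus remaining 4608 bits of current packet: 15.8897 μs.
Queuing delay = 54.5 μs.

54.5 μs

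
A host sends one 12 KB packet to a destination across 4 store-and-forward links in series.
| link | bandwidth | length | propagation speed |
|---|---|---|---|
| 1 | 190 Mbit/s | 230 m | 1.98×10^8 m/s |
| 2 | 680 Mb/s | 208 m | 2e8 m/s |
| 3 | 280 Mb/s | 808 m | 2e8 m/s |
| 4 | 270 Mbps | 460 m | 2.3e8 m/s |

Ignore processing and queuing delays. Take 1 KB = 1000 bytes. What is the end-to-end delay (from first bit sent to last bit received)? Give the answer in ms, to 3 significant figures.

L = 96000 bits.
Transmission delays (L/R per hop): 0.505263, 0.141176, 0.342857, 0.355556 ms; sum = 1.34485 ms.
Propagation delays (d/s per hop): 0.00116162, 0.00104, 0.00404, 0.002 ms; sum = 0.00824162 ms.
End-to-end = 1.35 ms.

1.35 ms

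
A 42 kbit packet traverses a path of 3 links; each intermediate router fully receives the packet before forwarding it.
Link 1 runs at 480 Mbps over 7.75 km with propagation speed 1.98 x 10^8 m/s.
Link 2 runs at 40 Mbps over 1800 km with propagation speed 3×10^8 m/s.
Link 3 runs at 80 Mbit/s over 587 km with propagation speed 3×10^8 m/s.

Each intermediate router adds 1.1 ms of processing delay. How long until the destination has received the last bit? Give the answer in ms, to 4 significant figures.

11.86 ms

L = 42000 bits.
Transmission delays (L/R per hop): 0.0875, 1.05, 0.525 ms; sum = 1.6625 ms.
Propagation delays (d/s per hop): 0.0391414, 6, 1.95667 ms; sum = 7.99581 ms.
Processing at 2 router(s): 2 × 1.1 ms = 2.2 ms.
End-to-end = 11.86 ms.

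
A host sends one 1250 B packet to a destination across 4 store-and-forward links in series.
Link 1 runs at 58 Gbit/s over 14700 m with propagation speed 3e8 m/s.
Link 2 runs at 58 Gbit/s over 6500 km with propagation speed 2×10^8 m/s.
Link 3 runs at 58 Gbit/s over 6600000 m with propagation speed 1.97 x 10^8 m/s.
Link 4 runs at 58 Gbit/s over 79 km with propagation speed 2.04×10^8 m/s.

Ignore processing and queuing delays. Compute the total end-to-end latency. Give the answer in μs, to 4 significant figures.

L = 1250 × 8 = 10000 bits.
Transmission delay per hop = L/R = 10000/58000000000 = 0.172414 μs; 4 hops → 0.689655 μs.
Propagation delays (d/s per hop): 49, 32500, 33502.5, 387.255 μs; sum = 66438.8 μs.
End-to-end = 66440 μs.

66440 μs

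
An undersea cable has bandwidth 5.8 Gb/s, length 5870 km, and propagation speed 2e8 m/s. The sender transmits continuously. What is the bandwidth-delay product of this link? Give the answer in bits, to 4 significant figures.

170200000 bits

Propagation delay = 5870000 / 200000000 = 0.02935 s.
BDP = R × t_prop = 5800000000 × 0.02935 = 170230000 bits.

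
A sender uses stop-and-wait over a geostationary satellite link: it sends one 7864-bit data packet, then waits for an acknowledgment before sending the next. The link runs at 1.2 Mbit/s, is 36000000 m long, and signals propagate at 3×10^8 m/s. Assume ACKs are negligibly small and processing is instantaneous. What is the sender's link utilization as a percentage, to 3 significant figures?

t_tx = L/R = 7864/1200000 = 0.00655333 s.
t_prop = 36000000/300000000 = 0.12 s; RTT = 0.24 s.
Cycle = t_tx + RTT = 0.246553 s.
Utilization = t_tx / cycle = 0.00655333/0.246553 = 2.66 %.

2.66 %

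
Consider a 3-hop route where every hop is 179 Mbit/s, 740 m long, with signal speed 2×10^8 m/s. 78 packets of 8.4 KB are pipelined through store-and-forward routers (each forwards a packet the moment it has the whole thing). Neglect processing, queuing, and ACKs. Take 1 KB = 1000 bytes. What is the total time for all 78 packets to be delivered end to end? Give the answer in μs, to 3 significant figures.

30000 μs

Per-hop transmission t_tx = L/R = 67200/179000000 = 375.419 μs.
Per-hop propagation t_prop = 740/200000000 = 3.7 μs.
Pipeline fill: first packet needs 3·t_tx to clear all hops; remaining 77 packets each add one t_tx.
Total = (3+78-1)·t_tx + 3·t_prop = 80·375.419 + 3·3.7 = 30000 μs.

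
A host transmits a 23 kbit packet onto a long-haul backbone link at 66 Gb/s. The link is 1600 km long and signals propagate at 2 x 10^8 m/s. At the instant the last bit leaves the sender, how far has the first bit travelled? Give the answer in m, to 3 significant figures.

t_tx = L/R = 23000/66000000000 = 3.48485e-07 s.
Distance = s × t_tx = 200000000 × 3.48485e-07 = 69.7 m.

69.7 m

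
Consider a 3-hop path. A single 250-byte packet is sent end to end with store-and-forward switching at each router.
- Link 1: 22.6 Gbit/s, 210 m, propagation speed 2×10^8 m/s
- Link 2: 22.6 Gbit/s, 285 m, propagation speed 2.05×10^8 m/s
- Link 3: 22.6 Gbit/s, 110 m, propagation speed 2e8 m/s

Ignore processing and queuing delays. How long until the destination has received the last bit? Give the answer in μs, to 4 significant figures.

3.256 μs

L = 250 × 8 = 2000 bits.
Transmission delay per hop = L/R = 2000/22600000000 = 0.0884956 μs; 3 hops → 0.265487 μs.
Propagation delays (d/s per hop): 1.05, 1.39024, 0.55 μs; sum = 2.99024 μs.
End-to-end = 3.256 μs.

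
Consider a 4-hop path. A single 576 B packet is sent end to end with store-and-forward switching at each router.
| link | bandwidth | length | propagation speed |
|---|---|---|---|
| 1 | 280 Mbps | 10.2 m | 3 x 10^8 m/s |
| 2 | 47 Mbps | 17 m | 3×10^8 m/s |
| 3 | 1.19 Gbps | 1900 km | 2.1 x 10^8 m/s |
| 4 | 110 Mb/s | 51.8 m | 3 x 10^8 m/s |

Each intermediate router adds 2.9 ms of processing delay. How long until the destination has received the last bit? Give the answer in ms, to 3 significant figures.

L = 576 × 8 = 4608 bits.
Transmission delays (L/R per hop): 0.0164571, 0.0980426, 0.00387227, 0.0418909 ms; sum = 0.160263 ms.
Propagation delays (d/s per hop): 3.4e-05, 5.66667e-05, 9.04762, 0.000172667 ms; sum = 9.04788 ms.
Processing at 3 router(s): 3 × 2.9 ms = 8.7 ms.
End-to-end = 17.9 ms.

17.9 ms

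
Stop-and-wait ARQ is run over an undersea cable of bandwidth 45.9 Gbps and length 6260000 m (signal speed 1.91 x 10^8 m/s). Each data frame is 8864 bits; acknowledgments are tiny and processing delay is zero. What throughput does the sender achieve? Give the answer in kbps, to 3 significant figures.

135 kbps

t_tx = L/R = 8864/45900000000 = 1.93115e-07 s.
t_prop = 6260000/191000000 = 0.0327749 s; RTT = 0.0655497 s.
Cycle = t_tx + RTT = 0.0655499 s.
Throughput = L / cycle = 8864 / 0.0655499 = 135 kbps.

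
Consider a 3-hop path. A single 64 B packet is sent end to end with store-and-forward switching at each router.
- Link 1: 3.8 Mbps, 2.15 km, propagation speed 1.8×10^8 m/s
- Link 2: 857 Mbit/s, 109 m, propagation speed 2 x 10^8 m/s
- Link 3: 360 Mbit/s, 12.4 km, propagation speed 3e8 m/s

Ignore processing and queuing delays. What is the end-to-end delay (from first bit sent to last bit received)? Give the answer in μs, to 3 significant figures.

191 μs

L = 64 × 8 = 512 bits.
Transmission delays (L/R per hop): 134.737, 0.597433, 1.42222 μs; sum = 136.756 μs.
Propagation delays (d/s per hop): 11.9444, 0.545, 41.3333 μs; sum = 53.8228 μs.
End-to-end = 191 μs.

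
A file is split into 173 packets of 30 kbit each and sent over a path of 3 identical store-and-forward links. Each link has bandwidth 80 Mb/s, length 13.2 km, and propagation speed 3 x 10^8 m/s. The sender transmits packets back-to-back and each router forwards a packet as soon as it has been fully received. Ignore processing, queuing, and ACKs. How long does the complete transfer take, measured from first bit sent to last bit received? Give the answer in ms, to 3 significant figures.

Per-hop transmission t_tx = L/R = 30000/80000000 = 0.375 ms.
Per-hop propagation t_prop = 13200/300000000 = 0.044 ms.
Pipeline fill: first packet needs 3·t_tx to clear all hops; remaining 172 packets each add one t_tx.
Total = (3+173-1)·t_tx + 3·t_prop = 175·0.375 + 3·0.044 = 65.8 ms.

65.8 ms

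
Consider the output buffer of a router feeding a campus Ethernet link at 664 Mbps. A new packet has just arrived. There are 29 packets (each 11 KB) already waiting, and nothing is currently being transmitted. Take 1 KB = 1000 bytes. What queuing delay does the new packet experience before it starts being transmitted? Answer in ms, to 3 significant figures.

Each queued packet: L/R = 88000/664000000 = 0.13253 ms.
29 queued → 3.84337 ms.
Queuing delay = 3.84 ms.

3.84 ms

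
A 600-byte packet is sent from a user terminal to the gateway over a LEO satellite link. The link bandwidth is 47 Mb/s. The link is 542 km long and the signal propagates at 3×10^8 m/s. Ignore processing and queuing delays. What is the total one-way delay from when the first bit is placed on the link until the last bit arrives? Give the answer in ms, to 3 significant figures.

L = 600 × 8 = 4800 bits.
Transmission delay = L/R = 4800 / 47000000 = 0.102128 ms.
Propagation delay = d/s = 542000 m / 300000000 m/s = 1.80667 ms.
Total = 1.91 ms.

1.91 ms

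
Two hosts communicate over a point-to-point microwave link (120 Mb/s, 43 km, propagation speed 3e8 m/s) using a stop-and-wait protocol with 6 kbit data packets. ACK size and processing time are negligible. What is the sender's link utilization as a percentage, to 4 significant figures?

t_tx = L/R = 6000/120000000 = 5e-05 s.
t_prop = 43000/300000000 = 0.000143333 s; RTT = 0.000286667 s.
Cycle = t_tx + RTT = 0.000336667 s.
Utilization = t_tx / cycle = 5e-05/0.000336667 = 14.85 %.

14.85 %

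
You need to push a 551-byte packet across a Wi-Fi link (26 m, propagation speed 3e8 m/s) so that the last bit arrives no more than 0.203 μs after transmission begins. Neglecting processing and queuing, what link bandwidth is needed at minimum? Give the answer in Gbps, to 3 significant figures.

L = 4408 bits.
Propagation delay = 26 / 300000000 = 0.0866667 μs.
Transmission budget = 0.203 − 0.0866667 = 0.116333 μs.
R ≥ L / t_tx = 4408 bits / 1.16333e-07 s = 37.9 Gbps.

37.9 Gbps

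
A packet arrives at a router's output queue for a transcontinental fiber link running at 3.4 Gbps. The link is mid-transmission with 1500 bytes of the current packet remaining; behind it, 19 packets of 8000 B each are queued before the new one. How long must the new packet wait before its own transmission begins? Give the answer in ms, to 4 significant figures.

Each queued packet: L/R = 64000/3400000000 = 0.0188235 ms.
19 queued → 0.357647 ms.
Plus remaining 12000 bits of current packet: 0.00352941 ms.
Queuing delay = 0.3612 ms.

0.3612 ms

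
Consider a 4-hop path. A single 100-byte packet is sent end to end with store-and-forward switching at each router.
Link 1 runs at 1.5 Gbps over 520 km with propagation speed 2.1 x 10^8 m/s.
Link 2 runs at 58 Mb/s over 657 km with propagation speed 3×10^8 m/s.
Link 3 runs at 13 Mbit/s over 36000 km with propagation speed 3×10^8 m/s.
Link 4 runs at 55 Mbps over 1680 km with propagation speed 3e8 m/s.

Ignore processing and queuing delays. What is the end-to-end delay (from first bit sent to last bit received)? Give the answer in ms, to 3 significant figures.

130 ms

L = 100 × 8 = 800 bits.
Transmission delays (L/R per hop): 0.000533333, 0.0137931, 0.0615385, 0.0145455 ms; sum = 0.0904104 ms.
Propagation delays (d/s per hop): 2.47619, 2.19, 120, 5.6 ms; sum = 130.266 ms.
End-to-end = 130 ms.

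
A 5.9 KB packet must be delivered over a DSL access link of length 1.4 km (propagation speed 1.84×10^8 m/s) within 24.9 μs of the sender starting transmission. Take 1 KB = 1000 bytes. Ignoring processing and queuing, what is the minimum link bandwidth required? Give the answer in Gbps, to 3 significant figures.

2.73 Gbps

L = 47200 bits.
Propagation delay = 1400 / 184000000 = 7.6087 μs.
Transmission budget = 24.9 − 7.6087 = 17.2913 μs.
R ≥ L / t_tx = 47200 bits / 1.72913e-05 s = 2.73 Gbps.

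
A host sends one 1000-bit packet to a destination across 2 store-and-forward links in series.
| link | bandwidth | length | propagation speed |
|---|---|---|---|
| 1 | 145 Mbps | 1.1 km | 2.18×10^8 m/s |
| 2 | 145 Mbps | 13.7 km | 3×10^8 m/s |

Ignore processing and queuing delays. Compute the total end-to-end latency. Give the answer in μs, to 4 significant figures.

64.51 μs

Transmission delay per hop = L/R = 1000/145000000 = 6.89655 μs; 2 hops → 13.7931 μs.
Propagation delays (d/s per hop): 5.04587, 45.6667 μs; sum = 50.7125 μs.
End-to-end = 64.51 μs.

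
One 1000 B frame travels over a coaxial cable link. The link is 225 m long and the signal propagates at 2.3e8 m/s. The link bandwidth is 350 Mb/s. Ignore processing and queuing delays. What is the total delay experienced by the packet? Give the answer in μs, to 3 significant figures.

L = 1000 × 8 = 8000 bits.
Transmission delay = L/R = 8000 / 350000000 = 22.8571 μs.
Propagation delay = d/s = 225 m / 2.3e+08 m/s = 0.978261 μs.
Total = 23.8 μs.

23.8 μs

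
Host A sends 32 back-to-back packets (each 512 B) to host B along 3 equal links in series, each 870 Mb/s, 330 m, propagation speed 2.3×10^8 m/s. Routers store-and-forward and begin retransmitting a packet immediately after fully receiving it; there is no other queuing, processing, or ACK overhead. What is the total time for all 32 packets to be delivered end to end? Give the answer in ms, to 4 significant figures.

0.1644 ms

Per-hop transmission t_tx = L/R = 4096/870000000 = 0.00470805 ms.
Per-hop propagation t_prop = 330/2.3e+08 = 0.00143478 ms.
Pipeline fill: first packet needs 3·t_tx to clear all hops; remaining 31 packets each add one t_tx.
Total = (3+32-1)·t_tx + 3·t_prop = 34·0.00470805 + 3·0.00143478 = 0.1644 ms.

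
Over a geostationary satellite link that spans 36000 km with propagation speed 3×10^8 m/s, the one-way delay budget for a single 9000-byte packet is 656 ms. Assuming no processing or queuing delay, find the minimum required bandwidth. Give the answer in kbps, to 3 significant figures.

134 kbps

L = 72000 bits.
Propagation delay = 36000000 / 300000000 = 120 ms.
Transmission budget = 656 − 120 = 536 ms.
R ≥ L / t_tx = 72000 bits / 0.536 s = 134 kbps.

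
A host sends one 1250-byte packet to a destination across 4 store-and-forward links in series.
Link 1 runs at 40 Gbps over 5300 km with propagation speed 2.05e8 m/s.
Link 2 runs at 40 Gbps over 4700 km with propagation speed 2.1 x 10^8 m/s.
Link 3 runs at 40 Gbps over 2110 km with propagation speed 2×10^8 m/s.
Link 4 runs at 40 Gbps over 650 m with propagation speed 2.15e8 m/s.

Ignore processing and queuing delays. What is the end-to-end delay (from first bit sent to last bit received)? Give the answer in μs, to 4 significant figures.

L = 1250 × 8 = 10000 bits.
Transmission delay per hop = L/R = 10000/40000000000 = 0.25 μs; 4 hops → 1 μs.
Propagation delays (d/s per hop): 25853.7, 22381, 10550, 3.02326 μs; sum = 58787.6 μs.
End-to-end = 58790 μs.

58790 μs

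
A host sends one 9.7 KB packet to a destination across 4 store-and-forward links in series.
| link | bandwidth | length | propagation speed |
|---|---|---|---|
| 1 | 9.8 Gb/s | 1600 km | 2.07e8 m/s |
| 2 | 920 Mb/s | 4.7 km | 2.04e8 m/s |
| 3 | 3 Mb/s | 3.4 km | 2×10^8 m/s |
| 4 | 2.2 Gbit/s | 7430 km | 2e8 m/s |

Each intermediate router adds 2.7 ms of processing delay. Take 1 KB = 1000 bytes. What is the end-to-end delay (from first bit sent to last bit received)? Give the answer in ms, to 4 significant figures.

L = 77600 bits.
Transmission delays (L/R per hop): 0.00791837, 0.0843478, 25.8667, 0.0352727 ms; sum = 25.9942 ms.
Propagation delays (d/s per hop): 7.72947, 0.0230392, 0.017, 37.15 ms; sum = 44.9195 ms.
Processing at 3 router(s): 3 × 2.7 ms = 8.1 ms.
End-to-end = 79.01 ms.

79.01 ms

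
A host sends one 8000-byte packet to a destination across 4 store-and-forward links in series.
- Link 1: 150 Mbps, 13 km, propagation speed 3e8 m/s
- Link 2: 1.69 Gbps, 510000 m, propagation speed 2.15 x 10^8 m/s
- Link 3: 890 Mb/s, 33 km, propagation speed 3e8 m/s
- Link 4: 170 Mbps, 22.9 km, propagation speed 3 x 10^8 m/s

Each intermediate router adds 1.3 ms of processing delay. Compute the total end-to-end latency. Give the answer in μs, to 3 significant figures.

L = 8000 × 8 = 64000 bits.
Transmission delays (L/R per hop): 426.667, 37.8698, 71.9101, 376.471 μs; sum = 912.917 μs.
Propagation delays (d/s per hop): 43.3333, 2372.09, 110, 76.3333 μs; sum = 2601.76 μs.
Processing at 3 router(s): 3 × 1.3 ms = 3900 μs.
End-to-end = 7410 μs.

7410 μs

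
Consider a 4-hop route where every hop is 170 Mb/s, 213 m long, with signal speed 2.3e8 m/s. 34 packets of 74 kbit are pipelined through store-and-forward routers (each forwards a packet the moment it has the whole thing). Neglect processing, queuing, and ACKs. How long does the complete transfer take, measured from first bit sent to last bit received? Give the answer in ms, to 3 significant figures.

16.1 ms

Per-hop transmission t_tx = L/R = 74000/170000000 = 0.435294 ms.
Per-hop propagation t_prop = 213/2.3e+08 = 0.000926087 ms.
Pipeline fill: first packet needs 4·t_tx to clear all hops; remaining 33 packets each add one t_tx.
Total = (4+34-1)·t_tx + 4·t_prop = 37·0.435294 + 4·0.000926087 = 16.1 ms.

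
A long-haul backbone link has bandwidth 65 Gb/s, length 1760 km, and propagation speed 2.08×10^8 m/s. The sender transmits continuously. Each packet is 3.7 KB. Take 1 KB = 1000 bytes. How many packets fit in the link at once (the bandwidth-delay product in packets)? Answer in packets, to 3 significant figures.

18600 packets

Propagation delay = 1760000 / 208000000 = 0.00846154 s.
BDP = R × t_prop = 65000000000 × 0.00846154 = 550000000 bits.
In packets of 29600 bits: 18600 packets.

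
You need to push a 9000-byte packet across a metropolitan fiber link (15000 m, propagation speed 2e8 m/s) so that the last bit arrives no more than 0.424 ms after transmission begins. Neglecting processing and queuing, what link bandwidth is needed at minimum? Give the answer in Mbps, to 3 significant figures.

206 Mbps

L = 72000 bits.
Propagation delay = 15000 / 200000000 = 0.075 ms.
Transmission budget = 0.424 − 0.075 = 0.349 ms.
R ≥ L / t_tx = 72000 bits / 0.000349 s = 206 Mbps.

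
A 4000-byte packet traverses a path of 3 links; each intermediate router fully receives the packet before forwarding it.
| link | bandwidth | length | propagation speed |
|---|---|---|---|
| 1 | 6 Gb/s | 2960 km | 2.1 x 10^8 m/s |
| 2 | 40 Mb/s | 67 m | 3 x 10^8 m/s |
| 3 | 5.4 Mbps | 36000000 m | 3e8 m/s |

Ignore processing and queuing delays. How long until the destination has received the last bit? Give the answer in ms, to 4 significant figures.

140.8 ms

L = 4000 × 8 = 32000 bits.
Transmission delays (L/R per hop): 0.00533333, 0.8, 5.92593 ms; sum = 6.73126 ms.
Propagation delays (d/s per hop): 14.0952, 0.000223333, 120 ms; sum = 134.095 ms.
End-to-end = 140.8 ms.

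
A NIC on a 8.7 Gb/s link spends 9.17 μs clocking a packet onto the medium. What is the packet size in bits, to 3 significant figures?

79800 bits

L = R × t_tx = 8700000000 b/s × 9.17e-06 s = 79779 bits.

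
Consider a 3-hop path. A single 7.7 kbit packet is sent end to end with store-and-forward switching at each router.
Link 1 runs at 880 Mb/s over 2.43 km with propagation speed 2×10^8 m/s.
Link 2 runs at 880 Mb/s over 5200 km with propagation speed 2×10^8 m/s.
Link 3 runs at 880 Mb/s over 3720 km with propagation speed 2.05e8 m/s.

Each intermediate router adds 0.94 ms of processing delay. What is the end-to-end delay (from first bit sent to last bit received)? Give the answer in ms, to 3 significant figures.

L = 7700 bits.
Transmission delay per hop = L/R = 7700/880000000 = 0.00875 ms; 3 hops → 0.02625 ms.
Propagation delays (d/s per hop): 0.01215, 26, 18.1463 ms; sum = 44.1585 ms.
Processing at 2 router(s): 2 × 0.94 ms = 1.88 ms.
End-to-end = 46.1 ms.

46.1 ms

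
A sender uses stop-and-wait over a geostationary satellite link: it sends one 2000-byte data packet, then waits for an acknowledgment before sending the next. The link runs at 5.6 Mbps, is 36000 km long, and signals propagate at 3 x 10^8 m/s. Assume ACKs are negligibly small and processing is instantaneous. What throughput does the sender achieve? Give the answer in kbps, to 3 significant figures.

t_tx = L/R = 16000/5600000 = 0.00285714 s.
t_prop = 36000000/300000000 = 0.12 s; RTT = 0.24 s.
Cycle = t_tx + RTT = 0.242857 s.
Throughput = L / cycle = 16000 / 0.242857 = 65.9 kbps.

65.9 kbps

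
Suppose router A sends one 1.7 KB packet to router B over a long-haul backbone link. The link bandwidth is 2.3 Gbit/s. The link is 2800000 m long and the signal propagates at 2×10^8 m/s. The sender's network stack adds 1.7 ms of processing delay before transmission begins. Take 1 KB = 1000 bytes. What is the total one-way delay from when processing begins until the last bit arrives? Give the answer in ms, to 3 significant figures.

L = 13600 bits.
Transmission delay = L/R = 13600 / 2300000000 = 0.00591304 ms.
Propagation delay = d/s = 2800000 m / 200000000 m/s = 14 ms.
Plus processing delay 1.7 ms = 1.7 ms.
Total = 15.7 ms.

15.7 ms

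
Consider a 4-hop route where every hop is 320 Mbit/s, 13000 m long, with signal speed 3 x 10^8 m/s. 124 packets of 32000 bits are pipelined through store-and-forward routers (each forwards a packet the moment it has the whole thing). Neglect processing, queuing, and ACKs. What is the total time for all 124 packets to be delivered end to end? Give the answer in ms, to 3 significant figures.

Per-hop transmission t_tx = L/R = 32000/320000000 = 0.1 ms.
Per-hop propagation t_prop = 13000/300000000 = 0.0433333 ms.
Pipeline fill: first packet needs 4·t_tx to clear all hops; remaining 123 packets each add one t_tx.
Total = (4+124-1)·t_tx + 4·t_prop = 127·0.1 + 4·0.0433333 = 12.9 ms.

12.9 ms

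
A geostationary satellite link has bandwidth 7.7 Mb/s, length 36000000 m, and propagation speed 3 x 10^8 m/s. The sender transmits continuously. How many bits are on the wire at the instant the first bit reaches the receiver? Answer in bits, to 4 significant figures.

924000 bits

Propagation delay = 36000000 / 300000000 = 0.12 s.
BDP = R × t_prop = 7700000 × 0.12 = 924000 bits.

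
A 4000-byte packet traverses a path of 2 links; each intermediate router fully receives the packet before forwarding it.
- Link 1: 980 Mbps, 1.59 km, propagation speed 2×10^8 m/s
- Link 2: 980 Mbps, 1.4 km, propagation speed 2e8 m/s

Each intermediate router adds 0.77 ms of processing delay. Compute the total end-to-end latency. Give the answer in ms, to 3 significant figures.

L = 4000 × 8 = 32000 bits.
Transmission delay per hop = L/R = 32000/980000000 = 0.0326531 ms; 2 hops → 0.0653061 ms.
Propagation delays (d/s per hop): 0.00795, 0.007 ms; sum = 0.01495 ms.
Processing at 1 router(s): 1 × 0.77 ms = 0.77 ms.
End-to-end = 0.850 ms.

0.850 ms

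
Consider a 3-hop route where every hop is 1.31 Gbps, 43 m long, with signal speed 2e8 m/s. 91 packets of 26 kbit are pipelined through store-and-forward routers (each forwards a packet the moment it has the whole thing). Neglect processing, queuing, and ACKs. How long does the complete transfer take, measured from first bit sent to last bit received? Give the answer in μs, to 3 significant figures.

Per-hop transmission t_tx = L/R = 26000/1310000000 = 19.8473 μs.
Per-hop propagation t_prop = 43/200000000 = 0.215 μs.
Pipeline fill: first packet needs 3·t_tx to clear all hops; remaining 90 packets each add one t_tx.
Total = (3+91-1)·t_tx + 3·t_prop = 93·19.8473 + 3·0.215 = 1850 μs.

1850 μs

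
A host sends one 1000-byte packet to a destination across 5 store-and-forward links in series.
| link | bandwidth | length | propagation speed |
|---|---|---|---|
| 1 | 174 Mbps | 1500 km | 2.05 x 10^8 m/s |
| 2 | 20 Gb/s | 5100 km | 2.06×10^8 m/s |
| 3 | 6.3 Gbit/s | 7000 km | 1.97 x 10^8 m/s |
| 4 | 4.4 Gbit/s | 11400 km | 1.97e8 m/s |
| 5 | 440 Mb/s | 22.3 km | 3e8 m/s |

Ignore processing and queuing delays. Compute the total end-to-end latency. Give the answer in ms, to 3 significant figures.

L = 1000 × 8 = 8000 bits.
Transmission delays (L/R per hop): 0.045977, 0.0004, 0.00126984, 0.00181818, 0.0181818 ms; sum = 0.0676469 ms.
Propagation delays (d/s per hop): 7.31707, 24.7573, 35.533, 57.868, 0.0743333 ms; sum = 125.55 ms.
End-to-end = 126 ms.

126 ms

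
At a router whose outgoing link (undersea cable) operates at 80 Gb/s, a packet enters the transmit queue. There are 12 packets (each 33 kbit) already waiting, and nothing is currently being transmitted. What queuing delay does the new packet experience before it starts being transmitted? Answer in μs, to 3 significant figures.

Each queued packet: L/R = 33000/80000000000 = 0.4125 μs.
12 queued → 4.95 μs.
Queuing delay = 4.95 μs.

4.95 μs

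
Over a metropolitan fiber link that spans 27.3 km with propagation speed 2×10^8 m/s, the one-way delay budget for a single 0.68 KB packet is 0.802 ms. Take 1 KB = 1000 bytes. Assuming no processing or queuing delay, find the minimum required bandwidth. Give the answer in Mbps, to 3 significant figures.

8.17 Mbps

L = 5440 bits.
Propagation delay = 27300 / 200000000 = 0.1365 ms.
Transmission budget = 0.802 − 0.1365 = 0.6655 ms.
R ≥ L / t_tx = 5440 bits / 0.0006655 s = 8.17 Mbps.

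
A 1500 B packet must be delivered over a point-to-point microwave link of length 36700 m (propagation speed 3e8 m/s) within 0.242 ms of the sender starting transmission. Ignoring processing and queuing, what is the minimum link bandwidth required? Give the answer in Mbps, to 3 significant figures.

100 Mbps

L = 12000 bits.
Propagation delay = 36700 / 300000000 = 0.122333 ms.
Transmission budget = 0.242 − 0.122333 = 0.119667 ms.
R ≥ L / t_tx = 12000 bits / 0.000119667 s = 100 Mbps.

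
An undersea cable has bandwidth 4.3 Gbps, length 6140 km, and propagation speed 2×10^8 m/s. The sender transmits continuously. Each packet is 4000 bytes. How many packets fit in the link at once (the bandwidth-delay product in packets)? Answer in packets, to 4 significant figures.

4125 packets

Propagation delay = 6140000 / 200000000 = 0.0307 s.
BDP = R × t_prop = 4300000000 × 0.0307 = 132010000 bits.
In packets of 32000 bits: 4125 packets.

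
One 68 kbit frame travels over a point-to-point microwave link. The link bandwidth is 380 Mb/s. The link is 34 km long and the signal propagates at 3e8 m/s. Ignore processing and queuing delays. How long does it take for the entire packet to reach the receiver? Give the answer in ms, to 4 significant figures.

L = 68000 bits.
Transmission delay = L/R = 68000 / 380000000 = 0.178947 ms.
Propagation delay = d/s = 34000 m / 300000000 m/s = 0.113333 ms.
Total = 0.2923 ms.

0.2923 ms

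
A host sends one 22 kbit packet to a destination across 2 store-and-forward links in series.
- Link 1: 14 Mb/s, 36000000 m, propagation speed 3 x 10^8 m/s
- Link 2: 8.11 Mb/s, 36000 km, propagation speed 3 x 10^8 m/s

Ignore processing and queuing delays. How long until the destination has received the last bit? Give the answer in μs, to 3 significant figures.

244000 μs

L = 22000 bits.
Transmission delays (L/R per hop): 1571.43, 2712.7 μs; sum = 4284.13 μs.
Propagation delays (d/s per hop): 120000, 120000 μs; sum = 240000 μs.
End-to-end = 244000 μs.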